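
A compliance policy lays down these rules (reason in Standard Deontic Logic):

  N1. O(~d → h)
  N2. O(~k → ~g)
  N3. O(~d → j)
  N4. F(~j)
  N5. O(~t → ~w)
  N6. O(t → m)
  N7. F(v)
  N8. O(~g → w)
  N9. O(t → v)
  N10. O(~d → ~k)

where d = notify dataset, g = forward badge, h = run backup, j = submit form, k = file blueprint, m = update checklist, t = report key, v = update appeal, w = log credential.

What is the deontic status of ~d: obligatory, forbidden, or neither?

Forbidden

F(v) at premise 7 means O(~v).
Premise 9 is O(t → v); contrapositively O(~v → ~t). Since O(~v) holds, K gives O(~t).
From O(~t) and premise 5, O(~t → ~w), we obtain O(~w).
Premise 8 is O(~g → w); contrapositively O(~w → g). Since O(~w) holds, K gives O(g).
The contrapositive of premise 2 (O(~k → ~g)) is O(g → k), and O(g) is already established, so O(k).
The contrapositive of premise 10 (O(~d → ~k)) is O(k → d), and O(k) is already established, so O(d).
Premises 1, 3, 4, 6 do not contribute to this derivation.
Thus O(d), which is F(~d): ~d is forbidden.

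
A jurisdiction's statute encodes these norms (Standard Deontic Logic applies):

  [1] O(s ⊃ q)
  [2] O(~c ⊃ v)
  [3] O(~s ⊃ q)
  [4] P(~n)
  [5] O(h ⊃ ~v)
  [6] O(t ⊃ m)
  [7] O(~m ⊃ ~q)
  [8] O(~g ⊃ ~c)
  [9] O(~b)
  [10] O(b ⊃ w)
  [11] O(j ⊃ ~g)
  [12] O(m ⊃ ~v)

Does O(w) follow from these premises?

No

Premise 10 is O(b ⊃ w), but O(b) is not derivable from the premises, so it does not yield O(w).
No other premise forces O(w). An ideal world satisfying every premise can still have w false, so O(w) is not derivable.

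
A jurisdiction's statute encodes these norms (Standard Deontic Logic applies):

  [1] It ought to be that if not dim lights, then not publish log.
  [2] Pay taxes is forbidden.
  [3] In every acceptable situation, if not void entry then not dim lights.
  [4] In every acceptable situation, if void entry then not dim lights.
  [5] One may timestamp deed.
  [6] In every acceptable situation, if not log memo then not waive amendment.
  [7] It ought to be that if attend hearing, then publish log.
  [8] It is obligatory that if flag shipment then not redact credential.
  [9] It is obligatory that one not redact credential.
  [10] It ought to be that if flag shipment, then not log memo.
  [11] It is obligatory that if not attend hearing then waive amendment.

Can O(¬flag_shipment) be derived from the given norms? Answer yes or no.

By case analysis on void_entry: premise 4 gives O(void_entry → ¬dim_lights) and premise 3 gives O(¬void_entry → ¬dim_lights), so O(¬dim_lights) either way.
Applying K to premise 1 (O(¬dim_lights → ¬publish_log)) and O(¬dim_lights) yields O(¬publish_log).
Premise 7 is O(attend_hearing → publish_log); contrapositively O(¬publish_log → ¬attend_hearing). Since O(¬publish_log) holds, K gives O(¬attend_hearing).
Premise 11 is O(¬attend_hearing → waive_amendment); since O(¬attend_hearing), deontic closure gives O(waive_amendment).
Premise 6 is O(¬log_memo → ¬waive_amendment); contrapositively O(waive_amendment → log_memo). Since O(waive_amendment) holds, K gives O(log_memo).
The contrapositive of premise 10 (O(flag_shipment → ¬log_memo)) is O(log_memo → ¬flag_shipment), and O(log_memo) is already established, so O(¬flag_shipment).
Premises 2, 5, 8, 9 do not contribute to this derivation.
So O(¬flag_shipment) follows.

Yes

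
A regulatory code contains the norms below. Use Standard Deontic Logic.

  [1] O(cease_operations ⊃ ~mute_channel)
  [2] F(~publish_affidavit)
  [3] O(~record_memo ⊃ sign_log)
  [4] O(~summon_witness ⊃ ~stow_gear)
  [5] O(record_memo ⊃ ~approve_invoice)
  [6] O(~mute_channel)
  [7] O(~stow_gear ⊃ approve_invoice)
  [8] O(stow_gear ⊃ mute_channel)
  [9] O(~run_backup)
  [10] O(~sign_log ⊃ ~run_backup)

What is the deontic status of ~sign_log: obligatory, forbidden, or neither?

Premise 6 gives O(~mute_channel).
Premise 8, O(stow_gear ⊃ mute_channel), contraposes to O(~mute_channel ⊃ ~stow_gear); with O(~mute_channel) we get O(~stow_gear).
Premise 7 is O(~stow_gear ⊃ approve_invoice); since O(~stow_gear), deontic closure gives O(approve_invoice).
The contrapositive of premise 5 (O(record_memo ⊃ ~approve_invoice)) is O(approve_invoice ⊃ ~record_memo), and O(approve_invoice) is already established, so O(~record_memo).
Applying K to premise 3 (O(~record_memo ⊃ sign_log)) and O(~record_memo) yields O(sign_log).
Premises 1, 2, 4, 9, 10 do not contribute to this derivation.
Thus O(sign_log), which is F(~sign_log): ~sign_log is forbidden.

Forbidden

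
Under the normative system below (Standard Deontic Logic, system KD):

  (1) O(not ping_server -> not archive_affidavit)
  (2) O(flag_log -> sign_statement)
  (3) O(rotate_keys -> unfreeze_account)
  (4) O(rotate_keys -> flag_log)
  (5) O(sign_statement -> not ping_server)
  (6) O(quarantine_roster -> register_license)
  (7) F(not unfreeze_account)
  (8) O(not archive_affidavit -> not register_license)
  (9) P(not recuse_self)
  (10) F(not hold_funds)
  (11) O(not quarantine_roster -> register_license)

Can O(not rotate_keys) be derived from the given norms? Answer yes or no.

Yes

Premises 6 and 11 cover both cases: O(quarantine_roster -> register_license) and O(not quarantine_roster -> register_license). Since quarantine_roster ∨ not quarantine_roster is a tautology, O(register_license) follows.
Premise 8, O(not archive_affidavit -> not register_license), contraposes to O(register_license -> archive_affidavit); with O(register_license) we get O(archive_affidavit).
The contrapositive of premise 1 (O(not ping_server -> not archive_affidavit)) is O(archive_affidavit -> ping_server), and O(archive_affidavit) is already established, so O(ping_server).
Premise 5 is O(sign_statement -> not ping_server); contrapositively O(ping_server -> not sign_statement). Since O(ping_server) holds, K gives O(not sign_statement).
The contrapositive of premise 2 (O(flag_log -> sign_statement)) is O(not sign_statement -> not flag_log), and O(not sign_statement) is already established, so O(not flag_log).
Premise 4 is O(rotate_keys -> flag_log); contrapositively O(not flag_log -> not rotate_keys). Since O(not flag_log) holds, K gives O(not rotate_keys).
Premises 3, 7, 9, 10 do not contribute to this derivation.
So O(not rotate_keys) follows.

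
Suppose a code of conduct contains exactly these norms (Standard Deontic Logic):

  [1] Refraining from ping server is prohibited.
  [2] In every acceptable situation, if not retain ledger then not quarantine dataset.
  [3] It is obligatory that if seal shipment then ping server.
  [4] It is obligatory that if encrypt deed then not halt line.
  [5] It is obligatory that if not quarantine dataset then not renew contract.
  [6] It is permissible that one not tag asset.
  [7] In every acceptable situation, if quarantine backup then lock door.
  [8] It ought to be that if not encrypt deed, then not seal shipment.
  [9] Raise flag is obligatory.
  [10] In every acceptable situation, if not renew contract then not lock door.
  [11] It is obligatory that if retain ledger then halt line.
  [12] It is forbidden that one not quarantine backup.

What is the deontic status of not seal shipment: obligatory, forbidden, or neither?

Premise 12 is F(¬quarantine_backup), i.e. O(quarantine_backup).
From O(quarantine_backup) and premise 7, O(quarantine_backup → lock_door), we obtain O(lock_door).
The contrapositive of premise 10 (O(¬renew_contract → ¬lock_door)) is O(lock_door → renew_contract), and O(lock_door) is already established, so O(renew_contract).
Premise 5 is O(¬quarantine_dataset → ¬renew_contract); contrapositively O(renew_contract → quarantine_dataset). Since O(renew_contract) holds, K gives O(quarantine_dataset).
The contrapositive of premise 2 (O(¬retain_ledger → ¬quarantine_dataset)) is O(quarantine_dataset → retain_ledger), and O(quarantine_dataset) is already established, so O(retain_ledger).
Premise 11 is O(retain_ledger → halt_line); since O(retain_ledger), deontic closure gives O(halt_line).
Premise 4, O(encrypt_deed → ¬halt_line), contraposes to O(halt_line → ¬encrypt_deed); with O(halt_line) we get O(¬encrypt_deed).
Applying K to premise 8 (O(¬encrypt_deed → ¬seal_shipment)) and O(¬encrypt_deed) yields O(¬seal_shipment).
Premises 1, 3, 6, 9 do not contribute to this derivation.
Hence ¬seal_shipment is obligatory.

Obligatory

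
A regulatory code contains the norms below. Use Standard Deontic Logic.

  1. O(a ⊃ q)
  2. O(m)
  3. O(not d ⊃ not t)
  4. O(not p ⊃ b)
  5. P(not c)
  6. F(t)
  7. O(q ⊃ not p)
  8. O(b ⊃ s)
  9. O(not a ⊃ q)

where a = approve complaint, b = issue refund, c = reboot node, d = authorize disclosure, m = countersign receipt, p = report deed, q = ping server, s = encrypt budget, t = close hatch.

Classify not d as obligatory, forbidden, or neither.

Premise 3 is O(not d ⊃ not t); even if O(not t) held, inferring O(not d) would be affirming the consequent — invalid.
No premise or chain of K-axiom applications forces O(not d), and none forces O(d). So not d is neither obligatory nor forbidden under these norms.

Neither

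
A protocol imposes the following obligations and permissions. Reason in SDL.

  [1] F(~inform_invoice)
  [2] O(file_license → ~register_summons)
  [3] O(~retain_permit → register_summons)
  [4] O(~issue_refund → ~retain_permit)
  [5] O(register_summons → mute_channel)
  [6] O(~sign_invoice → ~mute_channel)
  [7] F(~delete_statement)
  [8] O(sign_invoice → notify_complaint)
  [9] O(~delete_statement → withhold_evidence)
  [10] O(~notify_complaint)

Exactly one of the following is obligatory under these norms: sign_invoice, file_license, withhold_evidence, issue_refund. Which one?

issue_refund

From premise 10 we have O(~notify_complaint).
Premise 8, O(sign_invoice → notify_complaint), contraposes to O(~notify_complaint → ~sign_invoice); with O(~notify_complaint) we get O(~sign_invoice).
Premise 6 is O(~sign_invoice → ~mute_channel); since O(~sign_invoice), deontic closure gives O(~mute_channel).
Premise 5, O(register_summons → mute_channel), contraposes to O(~mute_channel → ~register_summons); with O(~mute_channel) we get O(~register_summons).
Premise 3 is O(~retain_permit → register_summons); contrapositively O(~register_summons → retain_permit). Since O(~register_summons) holds, K gives O(retain_permit).
Premise 4, O(~issue_refund → ~retain_permit), contraposes to O(retain_permit → issue_refund); with O(retain_permit) we get O(issue_refund).
So O(issue_refund) holds — issue_refund is obligatory. None of the other listed options is made obligatory by any chain of premises.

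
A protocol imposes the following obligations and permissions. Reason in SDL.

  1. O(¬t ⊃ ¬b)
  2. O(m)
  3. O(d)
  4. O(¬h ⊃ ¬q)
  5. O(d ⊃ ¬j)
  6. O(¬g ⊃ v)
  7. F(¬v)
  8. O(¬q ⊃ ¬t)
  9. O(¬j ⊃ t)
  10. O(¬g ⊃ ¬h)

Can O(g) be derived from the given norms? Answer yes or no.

From premise 3 we have O(d).
Applying K to premise 5 (O(d ⊃ ¬j)) and O(d) yields O(¬j).
Applying K to premise 9 (O(¬j ⊃ t)) and O(¬j) yields O(t).
The contrapositive of premise 8 (O(¬q ⊃ ¬t)) is O(t ⊃ q), and O(t) is already established, so O(q).
The contrapositive of premise 4 (O(¬h ⊃ ¬q)) is O(q ⊃ h), and O(q) is already established, so O(h).
Premise 10, O(¬g ⊃ ¬h), contraposes to O(h ⊃ g); with O(h) we get O(g).
Premises 1, 2, 6, 7 do not contribute to this derivation.
So O(g) follows.

Yes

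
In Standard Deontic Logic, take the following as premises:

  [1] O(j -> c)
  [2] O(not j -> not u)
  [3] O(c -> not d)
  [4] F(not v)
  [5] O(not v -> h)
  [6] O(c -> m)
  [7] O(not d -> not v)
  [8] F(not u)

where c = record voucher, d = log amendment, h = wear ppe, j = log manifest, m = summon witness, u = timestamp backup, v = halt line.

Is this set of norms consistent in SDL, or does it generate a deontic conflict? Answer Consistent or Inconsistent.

F(not v) at premise 4 means O(v).
The contrapositive of premise 7 (O(not d -> not v)) is O(v -> d), and O(v) is already established, so O(d).
Premise 3, O(c -> not d), contraposes to O(d -> not c); with O(d) we get O(not c).
The contrapositive of premise 1 (O(j -> c)) is O(not c -> not j), and O(not c) is already established, so O(not j).
With premise 2, O(not j -> not u), the K-axiom yields O(not u).
Yet premise 8 is F(not u), i.e. O(u).
We now have both O(not u) and O(u) — u is simultaneously obligatory and forbidden, violating the D-axiom.

Inconsistent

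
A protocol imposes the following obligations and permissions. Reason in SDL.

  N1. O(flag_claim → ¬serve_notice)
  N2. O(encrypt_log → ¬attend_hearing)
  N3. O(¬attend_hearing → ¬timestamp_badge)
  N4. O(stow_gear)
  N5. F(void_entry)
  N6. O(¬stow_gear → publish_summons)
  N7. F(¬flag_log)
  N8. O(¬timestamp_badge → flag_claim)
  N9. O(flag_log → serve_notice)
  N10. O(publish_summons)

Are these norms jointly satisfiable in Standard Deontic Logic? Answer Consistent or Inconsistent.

Consistent

Premise 6 is O(¬stow_gear → publish_summons); even if O(publish_summons) held, inferring O(¬stow_gear) would be affirming the consequent — invalid.
So O(¬stow_gear) is not derivable, and the apparent clash with O(stow_gear) does not arise.
A world satisfying every obligation exists (e.g. attend_hearing=true, encrypt_log=false, flag_claim=false, flag_log=true, publish_summons=true, serve_notice=true, stow_gear=true, timestamp_badge=true, void_entry=false); no atom is both obligatory and forbidden, so the set is consistent.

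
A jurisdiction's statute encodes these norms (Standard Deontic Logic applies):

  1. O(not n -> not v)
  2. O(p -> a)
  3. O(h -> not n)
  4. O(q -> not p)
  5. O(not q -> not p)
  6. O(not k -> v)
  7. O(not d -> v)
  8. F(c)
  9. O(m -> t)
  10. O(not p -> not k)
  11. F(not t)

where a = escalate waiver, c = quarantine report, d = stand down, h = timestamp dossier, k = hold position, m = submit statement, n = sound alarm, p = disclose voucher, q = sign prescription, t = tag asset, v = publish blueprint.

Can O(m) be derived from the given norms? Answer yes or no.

No

Premise 9 is O(m -> t); even if O(t) held, inferring O(m) would be affirming the consequent — invalid.
No other premise forces O(m). An ideal world satisfying every premise can still have m false, so O(m) is not derivable.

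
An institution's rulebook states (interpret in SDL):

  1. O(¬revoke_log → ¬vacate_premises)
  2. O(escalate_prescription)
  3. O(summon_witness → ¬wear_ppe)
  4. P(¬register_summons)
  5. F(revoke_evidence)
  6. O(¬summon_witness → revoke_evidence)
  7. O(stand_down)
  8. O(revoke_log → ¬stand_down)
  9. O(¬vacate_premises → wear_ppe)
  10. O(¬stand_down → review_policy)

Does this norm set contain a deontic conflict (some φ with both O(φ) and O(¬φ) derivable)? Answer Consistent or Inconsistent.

Premise 7 gives O(stand_down).
Premise 8, O(revoke_log → ¬stand_down), contraposes to O(stand_down → ¬revoke_log); with O(stand_down) we get O(¬revoke_log).
From O(¬revoke_log) and premise 1, O(¬revoke_log → ¬vacate_premises), we obtain O(¬vacate_premises).
From O(¬vacate_premises) and premise 9, O(¬vacate_premises → wear_ppe), we obtain O(wear_ppe).
The contrapositive of premise 3 (O(summon_witness → ¬wear_ppe)) is O(wear_ppe → ¬summon_witness), and O(wear_ppe) is already established, so O(¬summon_witness).
Premise 6 is O(¬summon_witness → revoke_evidence); since O(¬summon_witness), deontic closure gives O(revoke_evidence).
But premise 5, F(revoke_evidence), means O(¬revoke_evidence).
We now have both O(revoke_evidence) and O(¬revoke_evidence) — revoke_evidence is simultaneously obligatory and forbidden, violating the D-axiom.

Inconsistent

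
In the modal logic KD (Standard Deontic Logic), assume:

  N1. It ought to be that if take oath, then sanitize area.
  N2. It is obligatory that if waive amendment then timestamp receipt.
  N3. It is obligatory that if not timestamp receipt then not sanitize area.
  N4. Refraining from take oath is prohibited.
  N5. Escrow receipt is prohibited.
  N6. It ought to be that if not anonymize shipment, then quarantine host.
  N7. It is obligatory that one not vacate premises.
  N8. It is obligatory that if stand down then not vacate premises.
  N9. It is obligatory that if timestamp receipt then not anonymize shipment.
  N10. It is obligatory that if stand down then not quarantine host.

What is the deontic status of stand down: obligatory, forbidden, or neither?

F(¬take_oath) at premise 4 means O(take_oath).
Applying K to premise 1 (O(take_oath → sanitize_area)) and O(take_oath) yields O(sanitize_area).
The contrapositive of premise 3 (O(¬timestamp_receipt → ¬sanitize_area)) is O(sanitize_area → timestamp_receipt), and O(sanitize_area) is already established, so O(timestamp_receipt).
Applying K to premise 9 (O(timestamp_receipt → ¬anonymize_shipment)) and O(timestamp_receipt) yields O(¬anonymize_shipment).
Applying K to premise 6 (O(¬anonymize_shipment → quarantine_host)) and O(¬anonymize_shipment) yields O(quarantine_host).
Premise 10 is O(stand_down → ¬quarantine_host); contrapositively O(quarantine_host → ¬stand_down). Since O(quarantine_host) holds, K gives O(¬stand_down).
Premises 2, 5, 7, 8 do not contribute to this derivation.
Thus O(¬stand_down), which is F(stand_down): stand_down is forbidden.

Forbidden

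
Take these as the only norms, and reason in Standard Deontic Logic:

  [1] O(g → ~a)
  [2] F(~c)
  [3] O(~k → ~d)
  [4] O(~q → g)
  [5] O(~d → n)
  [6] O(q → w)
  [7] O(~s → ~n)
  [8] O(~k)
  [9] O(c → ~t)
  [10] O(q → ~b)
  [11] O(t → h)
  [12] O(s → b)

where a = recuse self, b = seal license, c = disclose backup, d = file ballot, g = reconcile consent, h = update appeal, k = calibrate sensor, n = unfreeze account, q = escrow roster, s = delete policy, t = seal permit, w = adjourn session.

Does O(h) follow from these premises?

No

Premise 11 is O(t → h), but O(t) is not derivable from the premises, so it does not yield O(h).
No other premise forces O(h). An ideal world satisfying every premise can still have h false, so O(h) is not derivable.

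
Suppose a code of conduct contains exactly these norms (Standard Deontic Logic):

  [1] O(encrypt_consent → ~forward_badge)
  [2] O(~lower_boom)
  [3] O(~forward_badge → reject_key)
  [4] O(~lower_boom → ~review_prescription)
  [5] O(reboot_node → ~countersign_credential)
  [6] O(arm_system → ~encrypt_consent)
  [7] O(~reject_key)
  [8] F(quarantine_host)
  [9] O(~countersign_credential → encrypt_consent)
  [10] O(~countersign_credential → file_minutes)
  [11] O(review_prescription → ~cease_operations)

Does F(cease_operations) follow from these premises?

Premise 11 is O(review_prescription → ~cease_operations), but O(review_prescription) is not derivable from the premises, so it does not yield O(~cease_operations).
No other premise forces O(~cease_operations). An ideal world satisfying every premise can still have cease_operations true, so F(cease_operations) is not derivable.

No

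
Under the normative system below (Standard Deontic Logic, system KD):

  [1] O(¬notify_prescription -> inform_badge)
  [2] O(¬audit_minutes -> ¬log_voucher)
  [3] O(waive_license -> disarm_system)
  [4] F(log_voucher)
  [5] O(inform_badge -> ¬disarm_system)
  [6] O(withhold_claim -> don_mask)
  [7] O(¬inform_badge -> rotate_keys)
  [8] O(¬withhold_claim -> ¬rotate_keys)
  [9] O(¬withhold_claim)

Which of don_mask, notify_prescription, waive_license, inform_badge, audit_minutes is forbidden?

waive_license

From premise 9 we have O(¬withhold_claim).
Premise 8 is O(¬withhold_claim -> ¬rotate_keys); since O(¬withhold_claim), deontic closure gives O(¬rotate_keys).
Premise 7, O(¬inform_badge -> rotate_keys), contraposes to O(¬rotate_keys -> inform_badge); with O(¬rotate_keys) we get O(inform_badge).
With premise 5, O(inform_badge -> ¬disarm_system), the K-axiom yields O(¬disarm_system).
The contrapositive of premise 3 (O(waive_license -> disarm_system)) is O(¬disarm_system -> ¬waive_license), and O(¬disarm_system) is already established, so O(¬waive_license).
So O(¬waive_license) holds, i.e. waive_license is forbidden. None of the other listed options is forbidden under the premises.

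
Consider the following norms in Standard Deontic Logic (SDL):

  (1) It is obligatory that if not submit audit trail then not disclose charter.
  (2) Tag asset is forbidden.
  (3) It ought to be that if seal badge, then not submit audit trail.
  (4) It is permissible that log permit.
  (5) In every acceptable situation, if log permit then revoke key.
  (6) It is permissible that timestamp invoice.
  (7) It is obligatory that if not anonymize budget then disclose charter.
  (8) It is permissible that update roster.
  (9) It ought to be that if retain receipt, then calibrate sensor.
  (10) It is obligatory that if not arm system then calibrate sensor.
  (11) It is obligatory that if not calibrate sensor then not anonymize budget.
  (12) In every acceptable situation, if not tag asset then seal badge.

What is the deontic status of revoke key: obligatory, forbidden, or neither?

Premise 5 is O(log_permit → revoke_key), but O(log_permit) is not derivable from the premises (the permission P(log_permit) asserts only ¬O(¬log_permit), not O(log_permit)), so it does not yield O(revoke_key).
No premise or chain of K-axiom applications forces O(revoke_key), and none forces O(¬revoke_key). So revoke_key is neither obligatory nor forbidden under these norms.

Neither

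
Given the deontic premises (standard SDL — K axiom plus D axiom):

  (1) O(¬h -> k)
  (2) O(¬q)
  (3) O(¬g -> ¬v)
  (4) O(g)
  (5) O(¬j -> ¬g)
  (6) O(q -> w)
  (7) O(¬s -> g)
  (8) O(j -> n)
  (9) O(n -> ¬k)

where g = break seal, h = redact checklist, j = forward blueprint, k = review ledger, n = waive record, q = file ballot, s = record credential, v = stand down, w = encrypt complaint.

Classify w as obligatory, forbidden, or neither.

Premise 6 is O(q -> w), but O(q) is not derivable from the premises, so it does not yield O(w).
No premise or chain of K-axiom applications forces O(w), and none forces O(¬w). So w is neither obligatory nor forbidden under these norms.

Neither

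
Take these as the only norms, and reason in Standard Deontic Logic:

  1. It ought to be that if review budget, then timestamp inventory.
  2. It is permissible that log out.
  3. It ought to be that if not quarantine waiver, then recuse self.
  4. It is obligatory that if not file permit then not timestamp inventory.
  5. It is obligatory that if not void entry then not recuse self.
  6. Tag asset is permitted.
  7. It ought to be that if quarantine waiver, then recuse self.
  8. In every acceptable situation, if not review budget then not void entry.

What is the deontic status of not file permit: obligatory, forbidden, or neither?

By case analysis on quarantine_waiver: premise 7 gives O(quarantine_waiver → recuse_self) and premise 3 gives O(¬quarantine_waiver → recuse_self), so O(recuse_self) either way.
Premise 5, O(¬void_entry → ¬recuse_self), contraposes to O(recuse_self → void_entry); with O(recuse_self) we get O(void_entry).
Premise 8, O(¬review_budget → ¬void_entry), contraposes to O(void_entry → review_budget); with O(void_entry) we get O(review_budget).
Applying K to premise 1 (O(review_budget → timestamp_inventory)) and O(review_budget) yields O(timestamp_inventory).
The contrapositive of premise 4 (O(¬file_permit → ¬timestamp_inventory)) is O(timestamp_inventory → file_permit), and O(timestamp_inventory) is already established, so O(file_permit).
Premises 2, 6 do not contribute to this derivation.
Thus O(file_permit), which is F(¬file_permit): ¬file_permit is forbidden.

Forbidden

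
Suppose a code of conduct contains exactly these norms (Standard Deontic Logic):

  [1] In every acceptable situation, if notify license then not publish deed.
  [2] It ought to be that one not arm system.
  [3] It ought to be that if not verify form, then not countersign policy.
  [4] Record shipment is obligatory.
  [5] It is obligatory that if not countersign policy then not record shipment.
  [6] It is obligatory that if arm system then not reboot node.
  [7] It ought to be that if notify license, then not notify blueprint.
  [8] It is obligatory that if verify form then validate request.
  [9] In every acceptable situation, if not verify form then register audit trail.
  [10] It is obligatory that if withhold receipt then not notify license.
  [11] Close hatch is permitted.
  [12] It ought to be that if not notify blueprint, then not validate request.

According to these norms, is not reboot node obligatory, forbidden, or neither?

Neither

Premise 6 is O(arm_system → ¬reboot_node), but O(arm_system) is not derivable from the premises, so it does not yield O(¬reboot_node).
No premise or chain of K-axiom applications forces O(¬reboot_node), and none forces O(reboot_node). So ¬reboot_node is neither obligatory nor forbidden under these norms.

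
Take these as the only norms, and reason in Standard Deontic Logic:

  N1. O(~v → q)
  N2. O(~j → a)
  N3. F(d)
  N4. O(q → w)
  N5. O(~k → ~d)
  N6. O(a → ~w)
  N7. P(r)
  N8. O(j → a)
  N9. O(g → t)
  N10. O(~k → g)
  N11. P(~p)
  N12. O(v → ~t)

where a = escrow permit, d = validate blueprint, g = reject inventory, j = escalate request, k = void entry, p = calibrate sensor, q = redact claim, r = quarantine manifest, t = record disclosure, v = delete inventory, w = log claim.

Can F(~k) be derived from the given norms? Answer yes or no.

By case analysis on j: premise 8 gives O(j → a) and premise 2 gives O(~j → a), so O(a) either way.
Premise 6 is O(a → ~w); since O(a), deontic closure gives O(~w).
Premise 4, O(q → w), contraposes to O(~w → ~q); with O(~w) we get O(~q).
The contrapositive of premise 1 (O(~v → q)) is O(~q → v), and O(~q) is already established, so O(v).
With premise 12, O(v → ~t), the K-axiom yields O(~t).
The contrapositive of premise 9 (O(g → t)) is O(~t → ~g), and O(~t) is already established, so O(~g).
The contrapositive of premise 10 (O(~k → g)) is O(~g → k), and O(~g) is already established, so O(k).
Premises 3, 5, 7, 11 do not contribute to this derivation.
So O(k) holds, i.e. F(~k). The claim follows.

Yes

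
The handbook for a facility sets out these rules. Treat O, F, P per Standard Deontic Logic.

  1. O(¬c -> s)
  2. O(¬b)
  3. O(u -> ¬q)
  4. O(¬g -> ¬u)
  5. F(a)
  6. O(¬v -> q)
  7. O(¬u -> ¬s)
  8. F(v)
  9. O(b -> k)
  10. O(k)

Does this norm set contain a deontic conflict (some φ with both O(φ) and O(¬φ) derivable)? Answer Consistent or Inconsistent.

Consistent

Premise 9 is O(b -> k); even if O(k) held, inferring O(b) would be affirming the consequent — invalid.
So O(b) is not derivable, and the apparent clash with O(¬b) does not arise.
A world satisfying every obligation exists (e.g. a=false, b=false, c=true, g=false, k=true, q=true, s=false, u=false, v=false); no atom is both obligatory and forbidden, so the set is consistent.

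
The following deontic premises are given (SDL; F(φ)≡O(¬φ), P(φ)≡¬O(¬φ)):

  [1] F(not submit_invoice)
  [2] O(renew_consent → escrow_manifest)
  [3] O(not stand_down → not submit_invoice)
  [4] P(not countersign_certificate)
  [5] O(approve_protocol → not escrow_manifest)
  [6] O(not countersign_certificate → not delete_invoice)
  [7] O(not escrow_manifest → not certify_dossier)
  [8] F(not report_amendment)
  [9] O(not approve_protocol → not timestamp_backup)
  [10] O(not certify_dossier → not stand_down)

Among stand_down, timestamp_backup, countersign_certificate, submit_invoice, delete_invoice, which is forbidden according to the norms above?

timestamp_backup

F(not submit_invoice) at premise 1 means O(submit_invoice).
The contrapositive of premise 3 (O(not stand_down → not submit_invoice)) is O(submit_invoice → stand_down), and O(submit_invoice) is already established, so O(stand_down).
Premise 10, O(not certify_dossier → not stand_down), contraposes to O(stand_down → certify_dossier); with O(stand_down) we get O(certify_dossier).
Premise 7 is O(not escrow_manifest → not certify_dossier); contrapositively O(certify_dossier → escrow_manifest). Since O(certify_dossier) holds, K gives O(escrow_manifest).
Premise 5 is O(approve_protocol → not escrow_manifest); contrapositively O(escrow_manifest → not approve_protocol). Since O(escrow_manifest) holds, K gives O(not approve_protocol).
Premise 9 is O(not approve_protocol → not timestamp_backup); since O(not approve_protocol), deontic closure gives O(not timestamp_backup).
So O(not timestamp_backup) holds, i.e. timestamp_backup is forbidden. None of the other listed options is forbidden under the premises.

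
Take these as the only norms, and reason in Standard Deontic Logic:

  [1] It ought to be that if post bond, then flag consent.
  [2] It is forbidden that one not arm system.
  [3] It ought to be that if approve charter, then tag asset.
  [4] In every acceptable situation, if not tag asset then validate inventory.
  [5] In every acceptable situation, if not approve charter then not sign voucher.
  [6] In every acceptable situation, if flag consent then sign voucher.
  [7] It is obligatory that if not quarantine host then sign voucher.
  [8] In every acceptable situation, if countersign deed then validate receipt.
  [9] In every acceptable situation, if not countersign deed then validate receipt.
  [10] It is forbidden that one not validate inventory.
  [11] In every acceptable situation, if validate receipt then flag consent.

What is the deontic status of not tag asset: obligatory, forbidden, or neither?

Premises 8 and 9 are O(countersign_deed → validate_receipt) and O(¬countersign_deed → validate_receipt); every ideal world satisfies countersign_deed or ¬countersign_deed, so in either case validate_receipt holds — hence O(validate_receipt).
With premise 11, O(validate_receipt → flag_consent), the K-axiom yields O(flag_consent).
Premise 6 is O(flag_consent → sign_voucher); since O(flag_consent), deontic closure gives O(sign_voucher).
Premise 5 is O(¬approve_charter → ¬sign_voucher); contrapositively O(sign_voucher → approve_charter). Since O(sign_voucher) holds, K gives O(approve_charter).
From O(approve_charter) and premise 3, O(approve_charter → tag_asset), we obtain O(tag_asset).
Premises 1, 2, 4, 7, 10 do not contribute to this derivation.
Thus O(tag_asset), which is F(¬tag_asset): ¬tag_asset is forbidden.

Forbidden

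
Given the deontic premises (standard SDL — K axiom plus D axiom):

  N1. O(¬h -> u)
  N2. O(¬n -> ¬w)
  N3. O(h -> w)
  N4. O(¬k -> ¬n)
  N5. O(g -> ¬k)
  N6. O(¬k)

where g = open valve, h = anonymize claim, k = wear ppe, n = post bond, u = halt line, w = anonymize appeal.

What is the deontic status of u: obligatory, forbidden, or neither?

Premise 6 states O(¬k) outright.
Applying K to premise 4 (O(¬k -> ¬n)) and O(¬k) yields O(¬n).
Applying K to premise 2 (O(¬n -> ¬w)) and O(¬n) yields O(¬w).
Premise 3 is O(h -> w); contrapositively O(¬w -> ¬h). Since O(¬w) holds, K gives O(¬h).
With premise 1, O(¬h -> u), the K-axiom yields O(u).
Premise 5 does not contribute to this derivation.
Hence u is obligatory.

Obligatory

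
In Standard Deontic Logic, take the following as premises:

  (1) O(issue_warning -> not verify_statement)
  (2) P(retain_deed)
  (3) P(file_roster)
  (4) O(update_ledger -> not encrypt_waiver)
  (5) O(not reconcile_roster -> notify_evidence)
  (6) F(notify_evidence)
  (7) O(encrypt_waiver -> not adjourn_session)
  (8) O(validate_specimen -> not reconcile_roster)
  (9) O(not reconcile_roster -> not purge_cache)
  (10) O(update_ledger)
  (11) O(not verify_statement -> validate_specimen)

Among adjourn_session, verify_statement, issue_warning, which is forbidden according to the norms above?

issue_warning

F(notify_evidence) at premise 6 means O(not notify_evidence).
Premise 5 is O(not reconcile_roster -> notify_evidence); contrapositively O(not notify_evidence -> reconcile_roster). Since O(not notify_evidence) holds, K gives O(reconcile_roster).
The contrapositive of premise 8 (O(validate_specimen -> not reconcile_roster)) is O(reconcile_roster -> not validate_specimen), and O(reconcile_roster) is already established, so O(not validate_specimen).
The contrapositive of premise 11 (O(not verify_statement -> validate_specimen)) is O(not validate_specimen -> verify_statement), and O(not validate_specimen) is already established, so O(verify_statement).
Premise 1 is O(issue_warning -> not verify_statement); contrapositively O(verify_statement -> not issue_warning). Since O(verify_statement) holds, K gives O(not issue_warning).
So O(not issue_warning) holds, i.e. issue_warning is forbidden. None of the other listed options is forbidden under the premises.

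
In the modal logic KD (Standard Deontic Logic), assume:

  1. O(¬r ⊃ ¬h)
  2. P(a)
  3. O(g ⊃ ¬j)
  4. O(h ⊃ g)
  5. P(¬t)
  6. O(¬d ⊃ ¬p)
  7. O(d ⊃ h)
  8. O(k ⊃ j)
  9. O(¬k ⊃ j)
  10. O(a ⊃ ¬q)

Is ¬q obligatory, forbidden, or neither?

Neither

Premise 10 is O(a ⊃ ¬q), but O(a) is not derivable from the premises (the permission P(a) asserts only ¬O(¬a), not O(a)), so it does not yield O(¬q).
No premise or chain of K-axiom applications forces O(¬q), and none forces O(q). So ¬q is neither obligatory nor forbidden under these norms.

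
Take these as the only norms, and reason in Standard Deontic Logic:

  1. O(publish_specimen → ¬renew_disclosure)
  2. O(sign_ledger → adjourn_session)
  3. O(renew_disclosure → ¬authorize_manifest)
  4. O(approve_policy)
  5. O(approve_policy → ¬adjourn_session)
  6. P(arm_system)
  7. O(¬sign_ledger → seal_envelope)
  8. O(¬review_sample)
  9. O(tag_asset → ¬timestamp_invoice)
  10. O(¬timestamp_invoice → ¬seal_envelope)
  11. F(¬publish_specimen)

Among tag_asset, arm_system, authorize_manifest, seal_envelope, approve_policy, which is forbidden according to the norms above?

tag_asset

Premise 4 gives O(approve_policy).
Premise 5 is O(approve_policy → ¬adjourn_session); since O(approve_policy), deontic closure gives O(¬adjourn_session).
Premise 2 is O(sign_ledger → adjourn_session); contrapositively O(¬adjourn_session → ¬sign_ledger). Since O(¬adjourn_session) holds, K gives O(¬sign_ledger).
Applying K to premise 7 (O(¬sign_ledger → seal_envelope)) and O(¬sign_ledger) yields O(seal_envelope).
The contrapositive of premise 10 (O(¬timestamp_invoice → ¬seal_envelope)) is O(seal_envelope → timestamp_invoice), and O(seal_envelope) is already established, so O(timestamp_invoice).
The contrapositive of premise 9 (O(tag_asset → ¬timestamp_invoice)) is O(timestamp_invoice → ¬tag_asset), and O(timestamp_invoice) is already established, so O(¬tag_asset).
So O(¬tag_asset) holds, i.e. tag_asset is forbidden. None of the other listed options is forbidden under the premises.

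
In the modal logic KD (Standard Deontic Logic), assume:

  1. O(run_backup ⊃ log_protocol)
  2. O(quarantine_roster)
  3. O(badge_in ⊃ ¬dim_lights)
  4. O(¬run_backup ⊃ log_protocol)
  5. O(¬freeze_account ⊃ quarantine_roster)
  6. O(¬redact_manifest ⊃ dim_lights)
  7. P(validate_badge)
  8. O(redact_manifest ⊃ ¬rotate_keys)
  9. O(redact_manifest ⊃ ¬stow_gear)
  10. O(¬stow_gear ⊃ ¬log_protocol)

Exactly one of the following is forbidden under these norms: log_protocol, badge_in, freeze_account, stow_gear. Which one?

Premises 4 and 1 cover both cases: O(¬run_backup ⊃ log_protocol) and O(run_backup ⊃ log_protocol). Since ¬run_backup ∨ run_backup is a tautology, O(log_protocol) follows.
Premise 10, O(¬stow_gear ⊃ ¬log_protocol), contraposes to O(log_protocol ⊃ stow_gear); with O(log_protocol) we get O(stow_gear).
Premise 9 is O(redact_manifest ⊃ ¬stow_gear); contrapositively O(stow_gear ⊃ ¬redact_manifest). Since O(stow_gear) holds, K gives O(¬redact_manifest).
Premise 6 is O(¬redact_manifest ⊃ dim_lights); since O(¬redact_manifest), deontic closure gives O(dim_lights).
The contrapositive of premise 3 (O(badge_in ⊃ ¬dim_lights)) is O(dim_lights ⊃ ¬badge_in), and O(dim_lights) is already established, so O(¬badge_in).
So O(¬badge_in) holds, i.e. badge_in is forbidden. None of the other listed options is forbidden under the premises.

badge_in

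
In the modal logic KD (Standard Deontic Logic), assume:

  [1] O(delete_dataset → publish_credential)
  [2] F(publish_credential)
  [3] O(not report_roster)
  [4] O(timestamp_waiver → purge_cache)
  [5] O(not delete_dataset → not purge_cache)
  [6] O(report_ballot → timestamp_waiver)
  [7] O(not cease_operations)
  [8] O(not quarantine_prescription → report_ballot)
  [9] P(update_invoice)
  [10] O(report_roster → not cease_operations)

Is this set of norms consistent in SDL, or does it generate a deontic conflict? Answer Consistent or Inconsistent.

Premise 10 is O(report_roster → not cease_operations); even if O(not cease_operations) held, inferring O(report_roster) would be affirming the consequent — invalid.
So O(report_roster) is not derivable, and the apparent clash with O(not report_roster) does not arise.
A world satisfying every obligation exists (e.g. cease_operations=false, delete_dataset=false, publish_credential=false, purge_cache=false, quarantine_prescription=true, report_ballot=false, report_roster=false, timestamp_waiver=false, update_invoice=false); no atom is both obligatory and forbidden, so the set is consistent.

Consistent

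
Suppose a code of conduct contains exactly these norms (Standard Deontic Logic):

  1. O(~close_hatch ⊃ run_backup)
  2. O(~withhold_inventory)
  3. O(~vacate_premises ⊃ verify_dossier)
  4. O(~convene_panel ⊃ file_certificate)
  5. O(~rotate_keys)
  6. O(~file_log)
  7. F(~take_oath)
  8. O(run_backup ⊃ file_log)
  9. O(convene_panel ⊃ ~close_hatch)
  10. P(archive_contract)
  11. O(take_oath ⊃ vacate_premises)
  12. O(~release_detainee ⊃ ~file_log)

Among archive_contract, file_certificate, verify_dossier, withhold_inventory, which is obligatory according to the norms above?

file_certificate

Premise 6 states O(~file_log) outright.
Premise 8, O(run_backup ⊃ file_log), contraposes to O(~file_log ⊃ ~run_backup); with O(~file_log) we get O(~run_backup).
Premise 1, O(~close_hatch ⊃ run_backup), contraposes to O(~run_backup ⊃ close_hatch); with O(~run_backup) we get O(close_hatch).
Premise 9, O(convene_panel ⊃ ~close_hatch), contraposes to O(close_hatch ⊃ ~convene_panel); with O(close_hatch) we get O(~convene_panel).
Applying K to premise 4 (O(~convene_panel ⊃ file_certificate)) and O(~convene_panel) yields O(file_certificate).
So O(file_certificate) holds — file_certificate is obligatory. None of the other listed options is made obligatory by any chain of premises.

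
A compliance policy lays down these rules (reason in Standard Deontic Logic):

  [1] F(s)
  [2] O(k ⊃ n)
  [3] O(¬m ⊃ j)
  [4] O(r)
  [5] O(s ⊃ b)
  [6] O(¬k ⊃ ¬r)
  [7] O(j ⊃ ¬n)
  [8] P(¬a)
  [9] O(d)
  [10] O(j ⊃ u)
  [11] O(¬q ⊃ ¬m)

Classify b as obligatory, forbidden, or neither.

Premise 5 is O(s ⊃ b), but O(s) is not derivable from the premises, so it does not yield O(b).
No premise or chain of K-axiom applications forces O(b), and none forces O(¬b). So b is neither obligatory nor forbidden under these norms.

Neither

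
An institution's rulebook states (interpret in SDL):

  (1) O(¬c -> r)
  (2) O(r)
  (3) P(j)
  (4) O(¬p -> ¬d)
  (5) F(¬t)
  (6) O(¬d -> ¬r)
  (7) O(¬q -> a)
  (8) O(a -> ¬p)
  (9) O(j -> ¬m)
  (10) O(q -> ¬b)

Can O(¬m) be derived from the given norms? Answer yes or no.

No

Premise 9 is O(j -> ¬m), but O(j) is not derivable from the premises (the permission P(j) asserts only ¬O(¬j), not O(j)), so it does not yield O(¬m).
No other premise forces O(¬m). An ideal world satisfying every premise can still have ¬m false, so O(¬m) is not derivable.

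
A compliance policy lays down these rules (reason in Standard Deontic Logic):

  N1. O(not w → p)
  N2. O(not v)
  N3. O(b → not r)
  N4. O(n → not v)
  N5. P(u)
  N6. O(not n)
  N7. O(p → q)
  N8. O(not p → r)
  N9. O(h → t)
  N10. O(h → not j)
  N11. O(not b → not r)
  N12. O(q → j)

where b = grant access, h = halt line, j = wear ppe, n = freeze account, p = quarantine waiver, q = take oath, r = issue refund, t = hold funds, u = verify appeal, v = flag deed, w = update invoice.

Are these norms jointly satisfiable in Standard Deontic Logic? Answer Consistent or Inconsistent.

Premise 4 is O(n → not v); even if O(not v) held, inferring O(n) would be affirming the consequent — invalid.
So O(n) is not derivable, and the apparent clash with O(not n) does not arise.
A world satisfying every obligation exists (e.g. b=false, h=false, j=true, n=false, p=true, q=true, r=false, t=false, u=false, v=false, w=false); no atom is both obligatory and forbidden, so the set is consistent.

Consistent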